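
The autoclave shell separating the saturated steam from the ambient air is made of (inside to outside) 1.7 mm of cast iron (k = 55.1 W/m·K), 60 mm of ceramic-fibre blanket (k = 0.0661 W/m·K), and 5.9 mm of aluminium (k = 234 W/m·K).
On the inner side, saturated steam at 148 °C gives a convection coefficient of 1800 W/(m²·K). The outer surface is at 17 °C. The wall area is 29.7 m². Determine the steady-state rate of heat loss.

Q ≈ 4280 W

Treating each layer as a thermal resistance in series:
R_inner film = 1/(h_i·A) = 1/(1800×29.7) = 1.871×10^-5 K/W
R_cast iron = L/(kA) = 0.0017/(55.1×29.7) = 1.039×10^-6 K/W
R_ceramic-fibre blanket = L/(kA) = 0.06/(0.0661×29.7) = 0.03056 K/W
R_aluminium = L/(kA) = 0.0059/(234×29.7) = 8.489×10^-7 K/W
R_total = 0.03058 K/W
Q = ΔT / R_total = 131 / 0.03058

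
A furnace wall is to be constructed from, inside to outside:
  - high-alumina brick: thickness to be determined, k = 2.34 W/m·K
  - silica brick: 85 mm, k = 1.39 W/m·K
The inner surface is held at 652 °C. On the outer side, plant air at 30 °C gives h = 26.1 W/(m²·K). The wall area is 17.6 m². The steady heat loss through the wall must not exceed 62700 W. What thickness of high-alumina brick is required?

Series thermal resistances:
R_silica brick = L/(kA) = 0.085/(1.39×17.6) = 0.003474 K/W
R_outer film = 1/(h_o·A) = 1/(26.1×17.6) = 0.002177 K/W
Sum of the known resistances R_other = 0.005651 K/W
Required total resistance R_tot = ΔT/Q_allow = 622/62700 = 0.00992 K/W
R_high-alumina brick = R_tot − R_other = 0.004269 K/W
L = R·k·A = 0.004269×2.34×17.6

L ≈ 176 mm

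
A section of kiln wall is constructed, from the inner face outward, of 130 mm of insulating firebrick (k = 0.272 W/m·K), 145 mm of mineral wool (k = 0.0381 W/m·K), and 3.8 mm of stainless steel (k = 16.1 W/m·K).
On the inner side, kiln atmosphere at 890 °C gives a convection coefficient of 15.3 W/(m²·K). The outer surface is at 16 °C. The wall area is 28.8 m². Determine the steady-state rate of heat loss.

Q ≈ 5790 W

Thermal resistances in series:
R_inner film = 1/(h_i·A) = 1/(15.3×28.8) = 0.002269 K/W
R_insulating firebrick = L/(kA) = 0.13/(0.272×28.8) = 0.0166 K/W
R_mineral wool = L/(kA) = 0.145/(0.0381×28.8) = 0.1321 K/W
R_stainless steel = L/(kA) = 0.0038/(16.1×28.8) = 8.195×10^-6 K/W
R_total = 0.151 K/W
Q = ΔT / R_total = 874 / 0.151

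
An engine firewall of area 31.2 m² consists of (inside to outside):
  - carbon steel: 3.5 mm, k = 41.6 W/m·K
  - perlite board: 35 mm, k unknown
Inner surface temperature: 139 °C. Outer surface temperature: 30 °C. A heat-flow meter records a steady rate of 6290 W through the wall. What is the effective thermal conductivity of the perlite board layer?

Model the wall as resistances in series:
R_carbon steel = L/(kA) = 0.0035/(41.6×31.2) = 2.697×10^-6 K/W
Sum of known resistances R_other = 2.697×10^-6 K/W
Total R = ΔT/Q = 109/6290 = 0.01733 K/W
R_perlite board = R_total − R_other = 0.01733 K/W
k = L/(R·A) = 0.035/(0.01733×31.2)

k ≈ 0.0647 W/(m·K)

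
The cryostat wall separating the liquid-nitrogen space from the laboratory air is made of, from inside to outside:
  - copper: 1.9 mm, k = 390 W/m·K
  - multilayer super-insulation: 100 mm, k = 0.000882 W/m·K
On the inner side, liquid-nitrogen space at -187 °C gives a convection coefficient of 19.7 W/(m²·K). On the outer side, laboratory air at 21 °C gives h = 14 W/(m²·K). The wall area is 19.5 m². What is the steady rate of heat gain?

Q ≈ 35.7 W

Thermal resistances in series:
R_inner film = 1/(h_i·A) = 1/(19.7×19.5) = 0.002603 K/W
R_copper = L/(kA) = 0.0019/(390×19.5) = 2.498×10^-7 K/W
R_multilayer super-insulation = L/(kA) = 0.1/(0.000882×19.5) = 5.814 K/W
R_outer film = 1/(h_o·A) = 1/(14×19.5) = 0.003663 K/W
R_total = 5.821 K/W
Q = ΔT / R_total = 208 / 5.821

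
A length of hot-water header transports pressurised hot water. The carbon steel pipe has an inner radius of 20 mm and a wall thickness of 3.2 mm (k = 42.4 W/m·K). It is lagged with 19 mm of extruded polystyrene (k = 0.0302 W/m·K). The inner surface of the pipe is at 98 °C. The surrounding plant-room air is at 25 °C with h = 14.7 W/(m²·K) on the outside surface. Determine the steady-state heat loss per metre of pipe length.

q′ ≈ 21.4 W/m

Treating each annulus and film as a series resistance:
R_carbon steel pipe wall = ln(23.2/20)/(2π×42.4×1) = 5.571×10^-4 K/W
R_extruded polystyrene = ln(42.2/23.2)/(2π×0.0302×1) = 3.153 K/W
R_outer film = 1/(h_o·2πr_oL) = 1/(14.7×2π×0.0422×1) = 0.2566 K/W
R_total = 3.41 K/W
Q = ΔT/R_total = 73/3.41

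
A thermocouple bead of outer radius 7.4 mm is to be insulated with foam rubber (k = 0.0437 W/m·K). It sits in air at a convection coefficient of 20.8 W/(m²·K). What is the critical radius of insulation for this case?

r_cr ≈ 4.2 mm

For a sphere r_cr = 2k/h = 2×0.0437/20.8
r_cr = 4.2 mm; since the bare radius (7.4 mm) is above r_cr, any added insulation will reduce heat loss.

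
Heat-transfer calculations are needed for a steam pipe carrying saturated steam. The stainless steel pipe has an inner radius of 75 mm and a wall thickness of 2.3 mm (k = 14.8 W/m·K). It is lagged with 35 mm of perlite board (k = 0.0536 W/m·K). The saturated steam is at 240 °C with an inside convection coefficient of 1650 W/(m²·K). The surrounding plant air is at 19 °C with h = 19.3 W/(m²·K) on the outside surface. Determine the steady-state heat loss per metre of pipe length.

q′ ≈ 187 W/m

Cylindrical conduction, so R = ln(r₂/r₁)/(2πkL) per layer, in series:
R_inner film = 1/(h_i·2πr₁L) = 1/(1650×2π×0.075×1) = 0.001286 K/W
R_stainless steel pipe wall = ln(77.3/75)/(2π×14.8×1) = 3.248×10^-4 K/W
R_perlite board = ln(112.3/77.3)/(2π×0.0536×1) = 1.109 K/W
R_outer film = 1/(h_o·2πr_oL) = 1/(19.3×2π×0.1123×1) = 0.07343 K/W
R_total = 1.184 K/W
Q = ΔT/R_total = 221/1.184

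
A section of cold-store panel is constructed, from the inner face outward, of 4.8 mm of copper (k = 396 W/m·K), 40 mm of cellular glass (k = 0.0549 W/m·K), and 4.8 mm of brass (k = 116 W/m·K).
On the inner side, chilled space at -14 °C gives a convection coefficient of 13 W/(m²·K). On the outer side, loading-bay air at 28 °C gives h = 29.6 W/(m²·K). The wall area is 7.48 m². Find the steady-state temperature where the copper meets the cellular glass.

Treating each layer as a thermal resistance in series:
R_inner film = 1/(h_i·A) = 1/(13×7.48) = 0.01028 K/W
R_copper = L/(kA) = 0.0048/(396×7.48) = 1.62×10^-6 K/W
R_cellular glass = L/(kA) = 0.04/(0.0549×7.48) = 0.09741 K/W
R_brass = L/(kA) = 0.0048/(116×7.48) = 5.532×10^-6 K/W
R_outer film = 1/(h_o·A) = 1/(29.6×7.48) = 0.004517 K/W
R_total = 0.1122 K/W;  Q = ΔT/R_total = 42/0.1122 = 374.3 W
T_interface = T_inner + Q·ΣR(inner→interface) = -14 + 374×0.01029

T ≈ -10.2 °C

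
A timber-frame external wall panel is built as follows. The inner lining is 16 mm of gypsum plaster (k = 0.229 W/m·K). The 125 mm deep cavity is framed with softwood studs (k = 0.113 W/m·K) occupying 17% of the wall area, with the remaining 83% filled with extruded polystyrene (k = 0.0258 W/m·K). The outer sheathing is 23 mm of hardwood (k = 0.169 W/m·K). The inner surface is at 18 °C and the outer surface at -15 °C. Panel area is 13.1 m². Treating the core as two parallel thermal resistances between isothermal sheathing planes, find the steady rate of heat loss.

Sheathing layers in series; stud and cavity paths in parallel between them.
R_inner = 0.016/(0.229×13.1) = 0.005334 K/W
R_stud  = 0.125/(0.113×0.17×13.1) = 0.4967 K/W
R_cav   = 0.125/(0.0258×0.83×13.1) = 0.4456 K/W
1/R_core = 1/R_stud + 1/R_cav → R_core = 0.2349 K/W
R_outer = 0.023/(0.169×13.1) = 0.01039 K/W
R_total = 0.2506 K/W
Q = ΔT/R_total = 33/0.2506

Q ≈ 132 W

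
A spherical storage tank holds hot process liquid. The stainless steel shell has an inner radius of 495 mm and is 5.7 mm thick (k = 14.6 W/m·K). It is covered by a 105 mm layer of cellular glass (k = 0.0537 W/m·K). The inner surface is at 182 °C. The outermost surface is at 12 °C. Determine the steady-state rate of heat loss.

For a spherical shell R = (1/r₁ − 1/r₂)/(4πk); film R = 1/(h·4πr²). In series:
R_stainless steel shell = (1/0.495 − 1/0.5007)/(4π×14.6) = 1.254×10^-4 K/W
R_cellular glass = (1/0.5007 − 1/0.6057)/(4π×0.0537) = 0.5131 K/W
R_total = 0.5132 K/W
Q = ΔT/R_total = 170/0.5132

Q ≈ 331 W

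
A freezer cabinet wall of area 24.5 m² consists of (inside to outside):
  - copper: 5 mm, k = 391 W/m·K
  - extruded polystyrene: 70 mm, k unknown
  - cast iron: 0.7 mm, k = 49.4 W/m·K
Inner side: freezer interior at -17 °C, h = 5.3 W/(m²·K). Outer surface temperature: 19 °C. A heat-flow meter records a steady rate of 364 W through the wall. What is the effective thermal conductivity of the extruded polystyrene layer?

Using the resistance-network approach (series):
R_inner film = 1/(h_i·A) = 1/(5.3×24.5) = 0.007701 K/W
R_copper = L/(kA) = 0.005/(391×24.5) = 5.219×10^-7 K/W
R_cast iron = L/(kA) = 0.0007/(49.4×24.5) = 5.784×10^-7 K/W
Sum of known resistances R_other = 0.007702 K/W
Total R = ΔT/Q = 36/364 = 0.0989 K/W
R_extruded polystyrene = R_total − R_other = 0.0912 K/W
k = L/(R·A) = 0.07/(0.0912×24.5)

k ≈ 0.0313 W/(m·K)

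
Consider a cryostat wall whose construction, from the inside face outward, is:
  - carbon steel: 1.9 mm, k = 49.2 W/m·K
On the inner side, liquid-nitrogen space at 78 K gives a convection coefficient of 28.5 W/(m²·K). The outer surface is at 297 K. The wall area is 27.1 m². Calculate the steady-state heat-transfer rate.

Thermal resistances in series:
R_inner film = 1/(h_i·A) = 1/(28.5×27.1) = 0.001295 K/W
R_carbon steel = L/(kA) = 0.0019/(49.2×27.1) = 1.425×10^-6 K/W
R_total = 0.001296 K/W
Q = ΔT / R_total = 219 / 0.001296

Q ≈ 169000 W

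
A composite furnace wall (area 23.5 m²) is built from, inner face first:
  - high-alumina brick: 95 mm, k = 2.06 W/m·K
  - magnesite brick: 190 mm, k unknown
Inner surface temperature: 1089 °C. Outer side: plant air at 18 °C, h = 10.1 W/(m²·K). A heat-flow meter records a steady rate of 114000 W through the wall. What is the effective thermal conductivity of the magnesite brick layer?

Model the wall as resistances in series:
R_high-alumina brick = L/(kA) = 0.095/(2.06×23.5) = 0.001962 K/W
R_outer film = 1/(h_o·A) = 1/(10.1×23.5) = 0.004213 K/W
Sum of known resistances R_other = 0.006176 K/W
Total R = ΔT/Q = 1071/114000 = 0.009395 K/W
R_magnesite brick = R_total − R_other = 0.003219 K/W
k = L/(R·A) = 0.19/(0.003219×23.5)

k ≈ 2.51 W/(m·K)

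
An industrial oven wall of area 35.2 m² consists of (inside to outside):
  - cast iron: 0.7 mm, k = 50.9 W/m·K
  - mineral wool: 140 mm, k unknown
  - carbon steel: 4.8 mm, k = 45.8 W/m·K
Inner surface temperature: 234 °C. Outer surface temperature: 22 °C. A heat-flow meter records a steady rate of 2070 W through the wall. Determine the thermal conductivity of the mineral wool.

k ≈ 0.0388 W/(m·K)

Thermal resistances in series:
R_cast iron = L/(kA) = 0.0007/(50.9×35.2) = 3.907×10^-7 K/W
R_carbon steel = L/(kA) = 0.0048/(45.8×35.2) = 2.977×10^-6 K/W
Sum of known resistances R_other = 3.368×10^-6 K/W
Total R = ΔT/Q = 212/2070 = 0.1024 K/W
R_mineral wool = R_total − R_other = 0.1024 K/W
k = L/(R·A) = 0.14/(0.1024×35.2)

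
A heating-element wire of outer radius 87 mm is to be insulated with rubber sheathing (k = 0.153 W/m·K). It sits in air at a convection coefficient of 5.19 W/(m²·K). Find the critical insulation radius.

For a cylinder r_cr = k/h = 0.153/5.19
r_cr = 29.5 mm; since the bare radius (87 mm) is above r_cr, any added insulation will reduce heat loss.

r_cr ≈ 29.5 mm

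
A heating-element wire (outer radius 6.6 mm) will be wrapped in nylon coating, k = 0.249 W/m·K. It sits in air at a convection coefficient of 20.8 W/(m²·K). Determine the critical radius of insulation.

For a cylinder r_cr = k/h = 0.249/20.8
r_cr = 12 mm; since the bare radius (6.6 mm) is below r_cr, adding a thin layer of insulation will *increase* heat loss.

r_cr ≈ 12 mm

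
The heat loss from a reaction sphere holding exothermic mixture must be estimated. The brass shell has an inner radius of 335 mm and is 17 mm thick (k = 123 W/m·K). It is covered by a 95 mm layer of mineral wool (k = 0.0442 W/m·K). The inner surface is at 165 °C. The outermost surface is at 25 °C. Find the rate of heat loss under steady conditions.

For a spherical shell R = (1/r₁ − 1/r₂)/(4πk); film R = 1/(h·4πr²). In series:
R_brass shell = (1/0.335 − 1/0.352)/(4π×123) = 9.327×10^-5 K/W
R_mineral wool = (1/0.352 − 1/0.447)/(4π×0.0442) = 1.087 K/W
R_total = 1.087 K/W
Q = ΔT/R_total = 140/1.087

Q ≈ 129 W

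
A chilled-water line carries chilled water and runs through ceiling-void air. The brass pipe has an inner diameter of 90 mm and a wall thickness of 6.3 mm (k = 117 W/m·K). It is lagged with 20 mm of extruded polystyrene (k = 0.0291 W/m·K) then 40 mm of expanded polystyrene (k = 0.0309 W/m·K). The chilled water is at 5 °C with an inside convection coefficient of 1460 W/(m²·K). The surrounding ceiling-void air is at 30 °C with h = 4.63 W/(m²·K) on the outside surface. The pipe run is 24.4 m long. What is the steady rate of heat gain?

For a radial system each layer contributes R = ln(r_out/r_in)/(2πkL); films add R = 1/(hA).
R_inner film = 1/(h_i·2πr₁L) = 1/(1460×2π×0.045×24.4) = 9.928×10^-5 K/W
R_brass pipe wall = ln(51.3/45)/(2π×117×24.4) = 7.305×10^-6 K/W
R_extruded polystyrene = ln(71.3/51.3)/(2π×0.0291×24.4) = 0.07379 K/W
R_expanded polystyrene = ln(111.3/71.3)/(2π×0.0309×24.4) = 0.09401 K/W
R_outer film = 1/(h_o·2πr_oL) = 1/(4.63×2π×0.1113×24.4) = 0.01266 K/W
R_total = 0.1806 K/W
Q = ΔT/R_total = 25/0.1806

Q ≈ 138 W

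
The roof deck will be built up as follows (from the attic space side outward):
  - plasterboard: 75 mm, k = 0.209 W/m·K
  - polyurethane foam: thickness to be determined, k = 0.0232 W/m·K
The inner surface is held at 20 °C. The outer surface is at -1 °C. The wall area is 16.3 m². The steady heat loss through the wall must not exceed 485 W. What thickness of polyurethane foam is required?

L ≈ 8.05 mm

Model the wall as resistances in series:
R_plasterboard = L/(kA) = 0.075/(0.209×16.3) = 0.02202 K/W
Sum of the known resistances R_other = 0.02202 K/W
Required total resistance R_tot = ΔT/Q_allow = 21/485 = 0.0433 K/W
R_polyurethane foam = R_tot − R_other = 0.02128 K/W
L = R·k·A = 0.02128×0.0232×16.3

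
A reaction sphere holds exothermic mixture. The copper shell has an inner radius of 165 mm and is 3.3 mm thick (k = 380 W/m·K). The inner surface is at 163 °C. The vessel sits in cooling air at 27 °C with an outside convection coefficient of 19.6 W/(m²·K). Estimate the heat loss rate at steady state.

Q ≈ 949 W

Spherical conduction: R = (1/r_in − 1/r_out)/(4πk) per layer; series-sum.
R_copper shell = (1/0.165 − 1/0.1683)/(4π×380) = 2.489×10^-5 K/W
R_outer film = 1/(h·4πr_o²) = 1/(19.6×4π×0.1683²) = 0.1433 K/W
R_total = 0.1434 K/W
Q = ΔT/R_total = 136/0.1434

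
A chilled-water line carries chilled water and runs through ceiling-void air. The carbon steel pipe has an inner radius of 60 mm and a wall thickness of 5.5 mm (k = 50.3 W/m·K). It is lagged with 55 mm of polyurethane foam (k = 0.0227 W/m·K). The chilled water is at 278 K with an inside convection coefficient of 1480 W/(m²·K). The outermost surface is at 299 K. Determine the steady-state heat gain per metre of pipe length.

Radial resistances (cylindrical: R_cond = ln(r_o/r_i)/(2πkL), R_conv = 1/(h·2πrL)):
R_inner film = 1/(h_i·2πr₁L) = 1/(1480×2π×0.06×1) = 0.001792 K/W
R_carbon steel pipe wall = ln(65.5/60)/(2π×50.3×1) = 2.775×10^-4 K/W
R_polyurethane foam = ln(120.5/65.5)/(2π×0.0227×1) = 4.274 K/W
R_total = 4.276 K/W
Q = ΔT/R_total = 21/4.276

q′ ≈ 4.91 W/m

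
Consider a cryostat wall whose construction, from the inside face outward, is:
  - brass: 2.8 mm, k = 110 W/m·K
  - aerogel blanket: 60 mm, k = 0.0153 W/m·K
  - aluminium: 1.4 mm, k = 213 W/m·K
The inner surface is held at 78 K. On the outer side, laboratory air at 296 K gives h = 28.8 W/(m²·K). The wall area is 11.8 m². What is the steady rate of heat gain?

Model the wall as resistances in series:
R_brass = L/(kA) = 0.0028/(110×11.8) = 2.157×10^-6 K/W
R_aerogel blanket = L/(kA) = 0.06/(0.0153×11.8) = 0.3323 K/W
R_aluminium = L/(kA) = 0.0014/(213×11.8) = 5.57×10^-7 K/W
R_outer film = 1/(h_o·A) = 1/(28.8×11.8) = 0.002943 K/W
R_total = 0.3353 K/W
Q = ΔT / R_total = 218 / 0.3353

Q ≈ 650 W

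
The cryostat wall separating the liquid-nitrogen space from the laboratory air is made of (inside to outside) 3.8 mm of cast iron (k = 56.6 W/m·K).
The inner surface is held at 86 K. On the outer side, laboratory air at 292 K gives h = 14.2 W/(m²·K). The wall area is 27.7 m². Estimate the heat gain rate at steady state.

Q ≈ 81000 W

Thermal resistances in series:
R_cast iron = L/(kA) = 0.0038/(56.6×27.7) = 2.424×10^-6 K/W
R_outer film = 1/(h_o·A) = 1/(14.2×27.7) = 0.002542 K/W
R_total = 0.002545 K/W
Q = ΔT / R_total = 206 / 0.002545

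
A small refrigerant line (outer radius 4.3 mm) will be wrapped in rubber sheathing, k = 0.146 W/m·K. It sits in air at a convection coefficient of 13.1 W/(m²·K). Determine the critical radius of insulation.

r_cr ≈ 11.1 mm

For a cylinder r_cr = k/h = 0.146/13.1
r_cr = 11.1 mm; since the bare radius (4.3 mm) is below r_cr, adding a thin layer of insulation will *increase* heat loss.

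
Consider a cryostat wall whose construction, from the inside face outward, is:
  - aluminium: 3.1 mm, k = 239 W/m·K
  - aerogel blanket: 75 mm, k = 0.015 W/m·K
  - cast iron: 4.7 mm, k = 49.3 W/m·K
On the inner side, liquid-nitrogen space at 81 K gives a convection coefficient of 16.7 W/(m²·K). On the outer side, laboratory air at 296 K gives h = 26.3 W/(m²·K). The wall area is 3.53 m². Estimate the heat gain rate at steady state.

Q ≈ 149 W

Thermal resistances in series:
R_inner film = 1/(h_i·A) = 1/(16.7×3.53) = 0.01696 K/W
R_aluminium = L/(kA) = 0.0031/(239×3.53) = 3.674×10^-6 K/W
R_aerogel blanket = L/(kA) = 0.075/(0.015×3.53) = 1.416 K/W
R_cast iron = L/(kA) = 0.0047/(49.3×3.53) = 2.701×10^-5 K/W
R_outer film = 1/(h_o·A) = 1/(26.3×3.53) = 0.01077 K/W
R_total = 1.444 K/W
Q = ΔT / R_total = 215 / 1.444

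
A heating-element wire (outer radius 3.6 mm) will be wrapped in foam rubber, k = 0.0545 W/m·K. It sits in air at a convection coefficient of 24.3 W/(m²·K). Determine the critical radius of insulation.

r_cr ≈ 2.24 mm

For a cylinder r_cr = k/h = 0.0545/24.3
r_cr = 2.24 mm; since the bare radius (3.6 mm) is above r_cr, any added insulation will reduce heat loss.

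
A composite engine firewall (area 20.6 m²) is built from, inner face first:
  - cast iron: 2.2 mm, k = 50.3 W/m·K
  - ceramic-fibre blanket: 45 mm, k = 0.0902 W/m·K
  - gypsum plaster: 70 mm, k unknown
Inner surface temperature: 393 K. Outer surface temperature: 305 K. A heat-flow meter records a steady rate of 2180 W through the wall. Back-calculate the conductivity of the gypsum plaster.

k ≈ 0.21 W/(m·K)

Series thermal resistances:
R_cast iron = L/(kA) = 0.0022/(50.3×20.6) = 2.123×10^-6 K/W
R_ceramic-fibre blanket = L/(kA) = 0.045/(0.0902×20.6) = 0.02422 K/W
Sum of known resistances R_other = 0.02422 K/W
Total R = ΔT/Q = 88/2180 = 0.04037 K/W
R_gypsum plaster = R_total − R_other = 0.01615 K/W
k = L/(R·A) = 0.07/(0.01615×20.6)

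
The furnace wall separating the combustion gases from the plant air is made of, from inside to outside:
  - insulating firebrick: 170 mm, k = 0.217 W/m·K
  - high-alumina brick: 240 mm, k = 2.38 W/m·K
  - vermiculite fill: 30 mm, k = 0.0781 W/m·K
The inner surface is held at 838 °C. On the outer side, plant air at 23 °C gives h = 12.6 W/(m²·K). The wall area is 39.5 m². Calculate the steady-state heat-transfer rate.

Q ≈ 23900 W

Series thermal resistances:
R_insulating firebrick = L/(kA) = 0.17/(0.217×39.5) = 0.01983 K/W
R_high-alumina brick = L/(kA) = 0.24/(2.38×39.5) = 0.002553 K/W
R_vermiculite fill = L/(kA) = 0.03/(0.0781×39.5) = 0.009725 K/W
R_outer film = 1/(h_o·A) = 1/(12.6×39.5) = 0.002009 K/W
R_total = 0.03412 K/W
Q = ΔT / R_total = 815 / 0.03412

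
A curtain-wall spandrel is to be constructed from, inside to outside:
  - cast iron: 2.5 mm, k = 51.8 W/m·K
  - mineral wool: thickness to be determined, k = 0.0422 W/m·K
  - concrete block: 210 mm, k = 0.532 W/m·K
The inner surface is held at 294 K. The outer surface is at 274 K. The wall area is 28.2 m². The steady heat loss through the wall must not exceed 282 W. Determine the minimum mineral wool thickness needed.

L ≈ 67.7 mm

Using the resistance-network approach (series):
R_cast iron = L/(kA) = 0.0025/(51.8×28.2) = 1.711×10^-6 K/W
R_concrete block = L/(kA) = 0.21/(0.532×28.2) = 0.014 K/W
Sum of the known resistances R_other = 0.014 K/W
Required total resistance R_tot = ΔT/Q_allow = 20/282 = 0.07092 K/W
R_mineral wool = R_tot − R_other = 0.05692 K/W
L = R·k·A = 0.05692×0.0422×28.2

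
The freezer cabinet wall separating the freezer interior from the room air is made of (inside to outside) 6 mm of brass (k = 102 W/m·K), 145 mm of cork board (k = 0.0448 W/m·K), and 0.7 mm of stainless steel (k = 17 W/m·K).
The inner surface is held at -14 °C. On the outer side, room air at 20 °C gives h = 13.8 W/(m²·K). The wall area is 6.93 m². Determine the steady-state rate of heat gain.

Q ≈ 71.2 W

Using the resistance-network approach (series):
R_brass = L/(kA) = 0.006/(102×6.93) = 8.488×10^-6 K/W
R_cork board = L/(kA) = 0.145/(0.0448×6.93) = 0.467 K/W
R_stainless steel = L/(kA) = 0.0007/(17×6.93) = 5.942×10^-6 K/W
R_outer film = 1/(h_o·A) = 1/(13.8×6.93) = 0.01046 K/W
R_total = 0.4775 K/W
Q = ΔT / R_total = 34 / 0.4775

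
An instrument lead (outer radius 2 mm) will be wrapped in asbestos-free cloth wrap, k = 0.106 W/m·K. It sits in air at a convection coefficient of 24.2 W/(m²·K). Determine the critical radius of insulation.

For a cylinder r_cr = k/h = 0.106/24.2
r_cr = 4.38 mm; since the bare radius (2 mm) is below r_cr, adding a thin layer of insulation will *increase* heat loss.

r_cr ≈ 4.38 mm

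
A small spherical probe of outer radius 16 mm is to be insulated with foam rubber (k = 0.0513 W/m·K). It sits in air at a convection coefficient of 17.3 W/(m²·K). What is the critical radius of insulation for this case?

For a sphere r_cr = 2k/h = 2×0.0513/17.3
r_cr = 5.93 mm; since the bare radius (16 mm) is above r_cr, any added insulation will reduce heat loss.

r_cr ≈ 5.93 mm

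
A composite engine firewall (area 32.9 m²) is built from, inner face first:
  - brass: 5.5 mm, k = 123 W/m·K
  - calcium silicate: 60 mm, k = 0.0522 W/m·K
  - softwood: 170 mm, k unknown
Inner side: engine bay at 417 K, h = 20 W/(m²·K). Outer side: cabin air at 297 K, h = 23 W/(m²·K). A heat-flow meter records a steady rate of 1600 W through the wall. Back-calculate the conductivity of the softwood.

Treating each layer as a thermal resistance in series:
R_inner film = 1/(h_i·A) = 1/(20×32.9) = 0.00152 K/W
R_brass = L/(kA) = 0.0055/(123×32.9) = 1.359×10^-6 K/W
R_calcium silicate = L/(kA) = 0.06/(0.0522×32.9) = 0.03494 K/W
R_outer film = 1/(h_o·A) = 1/(23×32.9) = 0.001322 K/W
Sum of known resistances R_other = 0.03778 K/W
Total R = ΔT/Q = 120/1600 = 0.075 K/W
R_softwood = R_total − R_other = 0.03722 K/W
k = L/(R·A) = 0.17/(0.03722×32.9)

k ≈ 0.139 W/(m·K)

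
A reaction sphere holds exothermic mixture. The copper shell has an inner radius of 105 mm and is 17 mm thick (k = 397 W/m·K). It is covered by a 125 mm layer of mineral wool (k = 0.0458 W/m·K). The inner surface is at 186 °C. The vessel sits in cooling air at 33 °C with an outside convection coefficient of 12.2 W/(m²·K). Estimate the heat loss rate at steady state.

Q ≈ 20.9 W

Radial (spherical) resistances in series:
R_copper shell = (1/0.105 − 1/0.122)/(4π×397) = 2.66×10^-4 K/W
R_mineral wool = (1/0.122 − 1/0.247)/(4π×0.0458) = 7.207 K/W
R_outer film = 1/(h·4πr_o²) = 1/(12.2×4π×0.247²) = 0.1069 K/W
R_total = 7.315 K/W
Q = ΔT/R_total = 153/7.315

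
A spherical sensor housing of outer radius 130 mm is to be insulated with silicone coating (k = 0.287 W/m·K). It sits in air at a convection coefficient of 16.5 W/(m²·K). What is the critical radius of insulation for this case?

For a sphere r_cr = 2k/h = 2×0.287/16.5
r_cr = 34.8 mm; since the bare radius (130 mm) is above r_cr, any added insulation will reduce heat loss.

r_cr ≈ 34.8 mm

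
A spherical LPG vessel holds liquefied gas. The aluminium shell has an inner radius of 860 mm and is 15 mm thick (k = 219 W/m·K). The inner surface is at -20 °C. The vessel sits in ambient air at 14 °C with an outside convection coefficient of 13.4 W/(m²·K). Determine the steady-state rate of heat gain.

Q ≈ 4380 W

Radial (spherical) resistances in series:
R_aluminium shell = (1/0.86 − 1/0.875)/(4π×219) = 7.243×10^-6 K/W
R_outer film = 1/(h·4πr_o²) = 1/(13.4×4π×0.875²) = 0.007757 K/W
R_total = 0.007764 K/W
Q = ΔT/R_total = 34/0.007764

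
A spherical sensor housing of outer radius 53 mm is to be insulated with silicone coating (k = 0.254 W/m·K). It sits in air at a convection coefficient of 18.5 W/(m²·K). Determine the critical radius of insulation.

r_cr ≈ 27.5 mm

For a sphere r_cr = 2k/h = 2×0.254/18.5
r_cr = 27.5 mm; since the bare radius (53 mm) is above r_cr, any added insulation will reduce heat loss.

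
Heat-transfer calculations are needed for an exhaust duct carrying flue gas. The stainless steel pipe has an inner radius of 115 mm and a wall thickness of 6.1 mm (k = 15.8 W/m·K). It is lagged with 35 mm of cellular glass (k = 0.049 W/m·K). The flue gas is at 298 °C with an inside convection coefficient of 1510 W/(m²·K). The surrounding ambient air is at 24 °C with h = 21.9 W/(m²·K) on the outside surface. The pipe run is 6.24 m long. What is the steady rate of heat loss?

Treating each annulus and film as a series resistance:
R_inner film = 1/(h_i·2πr₁L) = 1/(1510×2π×0.115×6.24) = 1.469×10^-4 K/W
R_stainless steel pipe wall = ln(121.1/115)/(2π×15.8×6.24) = 8.343×10^-5 K/W
R_cellular glass = ln(156.1/121.1)/(2π×0.049×6.24) = 0.1322 K/W
R_outer film = 1/(h_o·2πr_oL) = 1/(21.9×2π×0.1561×6.24) = 0.007461 K/W
R_total = 0.1398 K/W
Q = ΔT/R_total = 274/0.1398

Q ≈ 1960 W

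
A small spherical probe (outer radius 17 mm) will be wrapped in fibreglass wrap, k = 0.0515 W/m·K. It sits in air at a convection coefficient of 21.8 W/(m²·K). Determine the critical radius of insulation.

For a sphere r_cr = 2k/h = 2×0.0515/21.8
r_cr = 4.72 mm; since the bare radius (17 mm) is above r_cr, any added insulation will reduce heat loss.

r_cr ≈ 4.72 mm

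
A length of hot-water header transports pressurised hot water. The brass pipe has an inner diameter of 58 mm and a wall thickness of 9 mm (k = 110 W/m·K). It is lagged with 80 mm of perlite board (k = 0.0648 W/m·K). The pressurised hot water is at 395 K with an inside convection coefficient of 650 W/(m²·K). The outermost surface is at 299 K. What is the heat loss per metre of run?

For a radial system each layer contributes R = ln(r_out/r_in)/(2πkL); films add R = 1/(hA).
R_inner film = 1/(h_i·2πr₁L) = 1/(650×2π×0.029×1) = 0.008443 K/W
R_brass pipe wall = ln(38/29)/(2π×110×1) = 3.911×10^-4 K/W
R_perlite board = ln(118/38)/(2π×0.0648×1) = 2.783 K/W
R_total = 2.792 K/W
Q = ΔT/R_total = 96/2.792

q′ ≈ 34.4 W/m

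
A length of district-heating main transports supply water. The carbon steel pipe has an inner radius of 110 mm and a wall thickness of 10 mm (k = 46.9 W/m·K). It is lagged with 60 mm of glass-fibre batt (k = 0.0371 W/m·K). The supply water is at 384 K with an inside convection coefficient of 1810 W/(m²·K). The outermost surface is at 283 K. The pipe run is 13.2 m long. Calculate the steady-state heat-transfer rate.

Q ≈ 766 W

Per-layer cylindrical resistances, series-summed:
R_inner film = 1/(h_i·2πr₁L) = 1/(1810×2π×0.11×13.2) = 6.056×10^-5 K/W
R_carbon steel pipe wall = ln(120/110)/(2π×46.9×13.2) = 2.237×10^-5 K/W
R_glass-fibre batt = ln(180/120)/(2π×0.0371×13.2) = 0.1318 K/W
R_total = 0.1319 K/W
Q = ΔT/R_total = 101/0.1319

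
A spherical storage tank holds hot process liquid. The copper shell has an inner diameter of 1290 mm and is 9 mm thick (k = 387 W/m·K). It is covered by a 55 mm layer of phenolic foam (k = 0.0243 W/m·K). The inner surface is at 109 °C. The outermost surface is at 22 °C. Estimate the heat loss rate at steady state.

Q ≈ 224 W

Radial (spherical) resistances in series:
R_copper shell = (1/0.645 − 1/0.654)/(4π×387) = 4.387×10^-6 K/W
R_phenolic foam = (1/0.654 − 1/0.709)/(4π×0.0243) = 0.3884 K/W
R_total = 0.3884 K/W
Q = ΔT/R_total = 87/0.3884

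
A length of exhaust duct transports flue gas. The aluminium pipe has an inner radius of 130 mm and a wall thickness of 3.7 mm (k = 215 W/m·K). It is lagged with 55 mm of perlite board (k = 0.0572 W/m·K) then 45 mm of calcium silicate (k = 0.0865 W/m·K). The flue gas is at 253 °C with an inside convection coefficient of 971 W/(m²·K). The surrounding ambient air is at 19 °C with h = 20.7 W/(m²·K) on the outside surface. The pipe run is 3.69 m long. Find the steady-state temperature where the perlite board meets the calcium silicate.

Treating each annulus and film as a series resistance:
R_inner film = 1/(h_i·2πr₁L) = 1/(971×2π×0.13×3.69) = 3.417×10^-4 K/W
R_aluminium pipe wall = ln(133.7/130)/(2π×215×3.69) = 5.63×10^-6 K/W
R_perlite board = ln(188.7/133.7)/(2π×0.0572×3.69) = 0.2598 K/W
R_calcium silicate = ln(233.7/188.7)/(2π×0.0865×3.69) = 0.1066 K/W
R_outer film = 1/(h_o·2πr_oL) = 1/(20.7×2π×0.2337×3.69) = 0.008916 K/W
R_total = 0.3757 K/W
Q = ΔT/R_total = 234/0.3757
Q = 623 W
T_interface = T_inner − Q·ΣR(inner→interface) = 253 − 623×0.2602

T ≈ 91 °C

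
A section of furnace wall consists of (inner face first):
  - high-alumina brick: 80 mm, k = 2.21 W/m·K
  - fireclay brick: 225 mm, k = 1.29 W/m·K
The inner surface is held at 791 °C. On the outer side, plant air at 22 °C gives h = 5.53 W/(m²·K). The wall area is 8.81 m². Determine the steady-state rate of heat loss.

Q ≈ 17300 W

Treating each layer as a thermal resistance in series:
R_high-alumina brick = L/(kA) = 0.08/(2.21×8.81) = 0.004109 K/W
R_fireclay brick = L/(kA) = 0.225/(1.29×8.81) = 0.0198 K/W
R_outer film = 1/(h_o·A) = 1/(5.53×8.81) = 0.02053 K/W
R_total = 0.04443 K/W
Q = ΔT / R_total = 769 / 0.04443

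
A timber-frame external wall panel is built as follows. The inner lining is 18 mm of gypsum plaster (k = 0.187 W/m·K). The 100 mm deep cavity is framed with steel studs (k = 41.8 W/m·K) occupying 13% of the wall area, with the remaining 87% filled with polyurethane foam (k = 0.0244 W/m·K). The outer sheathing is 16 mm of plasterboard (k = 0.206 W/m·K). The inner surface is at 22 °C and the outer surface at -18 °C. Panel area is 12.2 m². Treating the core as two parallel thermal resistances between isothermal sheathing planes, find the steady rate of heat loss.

Q ≈ 2540 W

Sheathing layers in series; stud and cavity paths in parallel between them.
R_inner = 0.018/(0.187×12.2) = 0.00789 K/W
R_stud  = 0.1/(41.8×0.13×12.2) = 0.001508 K/W
R_cav   = 0.1/(0.0244×0.87×12.2) = 0.3861 K/W
1/R_core = 1/R_stud + 1/R_cav → R_core = 0.001503 K/W
R_outer = 0.016/(0.206×12.2) = 0.006366 K/W
R_total = 0.01576 K/W
Q = ΔT/R_total = 40/0.01576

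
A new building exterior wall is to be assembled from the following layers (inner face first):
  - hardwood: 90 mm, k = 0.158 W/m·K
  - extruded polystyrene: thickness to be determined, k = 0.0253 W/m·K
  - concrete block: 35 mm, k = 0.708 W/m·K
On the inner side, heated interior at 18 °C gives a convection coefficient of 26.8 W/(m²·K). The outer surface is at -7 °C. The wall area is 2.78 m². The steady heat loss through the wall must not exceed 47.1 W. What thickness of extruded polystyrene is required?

L ≈ 20.7 mm

Treating each layer as a thermal resistance in series:
R_inner film = 1/(h_i·A) = 1/(26.8×2.78) = 0.01342 K/W
R_hardwood = L/(kA) = 0.09/(0.158×2.78) = 0.2049 K/W
R_concrete block = L/(kA) = 0.035/(0.708×2.78) = 0.01778 K/W
Sum of the known resistances R_other = 0.2361 K/W
Required total resistance R_tot = ΔT/Q_allow = 25/47.1 = 0.5308 K/W
R_extruded polystyrene = R_tot − R_other = 0.2947 K/W
L = R·k·A = 0.2947×0.0253×2.78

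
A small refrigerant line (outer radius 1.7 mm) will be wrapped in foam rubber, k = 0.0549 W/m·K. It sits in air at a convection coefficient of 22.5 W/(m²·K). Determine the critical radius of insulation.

For a cylinder r_cr = k/h = 0.0549/22.5
r_cr = 2.44 mm; since the bare radius (1.7 mm) is below r_cr, adding a thin layer of insulation will *increase* heat loss.

r_cr ≈ 2.44 mm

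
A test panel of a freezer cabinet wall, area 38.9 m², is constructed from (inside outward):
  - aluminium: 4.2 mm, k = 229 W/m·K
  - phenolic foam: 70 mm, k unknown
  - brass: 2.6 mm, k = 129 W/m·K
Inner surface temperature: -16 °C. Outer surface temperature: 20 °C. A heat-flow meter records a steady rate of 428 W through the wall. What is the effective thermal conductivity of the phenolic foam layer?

k ≈ 0.0214 W/(m·K)

Using the resistance-network approach (series):
R_aluminium = L/(kA) = 0.0042/(229×38.9) = 4.715×10^-7 K/W
R_brass = L/(kA) = 0.0026/(129×38.9) = 5.181×10^-7 K/W
Sum of known resistances R_other = 9.896×10^-7 K/W
Total R = ΔT/Q = 36/428 = 0.08411 K/W
R_phenolic foam = R_total − R_other = 0.08411 K/W
k = L/(R·A) = 0.07/(0.08411×38.9)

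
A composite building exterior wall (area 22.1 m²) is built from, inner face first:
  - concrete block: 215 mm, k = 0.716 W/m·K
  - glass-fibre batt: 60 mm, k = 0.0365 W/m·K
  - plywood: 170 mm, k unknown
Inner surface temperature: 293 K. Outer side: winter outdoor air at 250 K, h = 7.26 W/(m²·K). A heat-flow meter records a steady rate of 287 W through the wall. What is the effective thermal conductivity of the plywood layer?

k ≈ 0.138 W/(m·K)

Series thermal resistances:
R_concrete block = L/(kA) = 0.215/(0.716×22.1) = 0.01359 K/W
R_glass-fibre batt = L/(kA) = 0.06/(0.0365×22.1) = 0.07438 K/W
R_outer film = 1/(h_o·A) = 1/(7.26×22.1) = 0.006233 K/W
Sum of known resistances R_other = 0.0942 K/W
Total R = ΔT/Q = 43/287 = 0.1498 K/W
R_plywood = R_total − R_other = 0.05562 K/W
k = L/(R·A) = 0.17/(0.05562×22.1)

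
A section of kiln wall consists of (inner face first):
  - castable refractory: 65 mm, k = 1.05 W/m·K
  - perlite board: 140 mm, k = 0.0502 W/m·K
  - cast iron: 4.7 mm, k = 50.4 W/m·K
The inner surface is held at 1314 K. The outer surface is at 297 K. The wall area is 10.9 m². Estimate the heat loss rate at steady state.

Using the resistance-network approach (series):
R_castable refractory = L/(kA) = 0.065/(1.05×10.9) = 0.005679 K/W
R_perlite board = L/(kA) = 0.14/(0.0502×10.9) = 0.2559 K/W
R_cast iron = L/(kA) = 0.0047/(50.4×10.9) = 8.555×10^-6 K/W
R_total = 0.2615 K/W
Q = ΔT / R_total = 1017 / 0.2615

Q ≈ 3890 W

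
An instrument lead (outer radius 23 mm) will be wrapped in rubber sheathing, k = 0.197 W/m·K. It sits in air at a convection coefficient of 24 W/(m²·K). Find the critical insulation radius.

r_cr ≈ 8.21 mm

For a cylinder r_cr = k/h = 0.197/24
r_cr = 8.21 mm; since the bare radius (23 mm) is above r_cr, any added insulation will reduce heat loss.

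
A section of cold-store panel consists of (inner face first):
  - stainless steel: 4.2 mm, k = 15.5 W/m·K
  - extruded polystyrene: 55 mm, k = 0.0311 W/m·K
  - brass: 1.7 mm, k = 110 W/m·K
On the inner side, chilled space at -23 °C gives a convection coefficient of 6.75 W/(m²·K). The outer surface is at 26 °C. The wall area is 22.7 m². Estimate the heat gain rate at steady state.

Q ≈ 580 W

Treating each layer as a thermal resistance in series:
R_inner film = 1/(h_i·A) = 1/(6.75×22.7) = 0.006526 K/W
R_stainless steel = L/(kA) = 0.0042/(15.5×22.7) = 1.194×10^-5 K/W
R_extruded polystyrene = L/(kA) = 0.055/(0.0311×22.7) = 0.07791 K/W
R_brass = L/(kA) = 0.0017/(110×22.7) = 6.808×10^-7 K/W
R_total = 0.08445 K/W
Q = ΔT / R_total = 49 / 0.08445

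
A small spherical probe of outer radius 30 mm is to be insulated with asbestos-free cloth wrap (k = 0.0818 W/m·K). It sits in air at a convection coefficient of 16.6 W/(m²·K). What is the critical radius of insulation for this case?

For a sphere r_cr = 2k/h = 2×0.0818/16.6
r_cr = 9.86 mm; since the bare radius (30 mm) is above r_cr, any added insulation will reduce heat loss.

r_cr ≈ 9.86 mm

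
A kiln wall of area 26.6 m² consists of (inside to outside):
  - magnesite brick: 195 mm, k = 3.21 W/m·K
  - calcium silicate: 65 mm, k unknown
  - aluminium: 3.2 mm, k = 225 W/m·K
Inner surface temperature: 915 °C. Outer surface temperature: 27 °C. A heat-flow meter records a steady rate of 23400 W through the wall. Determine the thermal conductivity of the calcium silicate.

k ≈ 0.0685 W/(m·K)

Treating each layer as a thermal resistance in series:
R_magnesite brick = L/(kA) = 0.195/(3.21×26.6) = 0.002284 K/W
R_aluminium = L/(kA) = 0.0032/(225×26.6) = 5.347×10^-7 K/W
Sum of known resistances R_other = 0.002284 K/W
Total R = ΔT/Q = 888/23400 = 0.03795 K/W
R_calcium silicate = R_total − R_other = 0.03566 K/W
k = L/(R·A) = 0.065/(0.03566×26.6)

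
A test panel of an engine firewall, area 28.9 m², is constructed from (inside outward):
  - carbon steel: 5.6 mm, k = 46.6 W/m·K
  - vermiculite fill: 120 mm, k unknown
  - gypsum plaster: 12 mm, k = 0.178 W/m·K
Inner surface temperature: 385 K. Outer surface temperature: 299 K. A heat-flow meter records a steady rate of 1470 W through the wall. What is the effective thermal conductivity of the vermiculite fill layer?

Treating each layer as a thermal resistance in series:
R_carbon steel = L/(kA) = 0.0056/(46.6×28.9) = 4.158×10^-6 K/W
R_gypsum plaster = L/(kA) = 0.012/(0.178×28.9) = 0.002333 K/W
Sum of known resistances R_other = 0.002337 K/W
Total R = ΔT/Q = 86/1470 = 0.0585 K/W
R_vermiculite fill = R_total − R_other = 0.05617 K/W
k = L/(R·A) = 0.12/(0.05617×28.9)

k ≈ 0.0739 W/(m·K)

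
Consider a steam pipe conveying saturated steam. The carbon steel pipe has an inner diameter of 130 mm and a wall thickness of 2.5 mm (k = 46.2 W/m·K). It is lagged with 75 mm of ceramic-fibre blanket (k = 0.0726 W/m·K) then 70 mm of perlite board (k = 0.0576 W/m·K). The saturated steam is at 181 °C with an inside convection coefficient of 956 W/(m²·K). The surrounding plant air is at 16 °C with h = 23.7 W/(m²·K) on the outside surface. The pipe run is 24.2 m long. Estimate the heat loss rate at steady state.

Q ≈ 1440 W

Treating each annulus and film as a series resistance:
R_inner film = 1/(h_i·2πr₁L) = 1/(956×2π×0.065×24.2) = 1.058×10^-4 K/W
R_carbon steel pipe wall = ln(67.5/65)/(2π×46.2×24.2) = 5.372×10^-6 K/W
R_ceramic-fibre blanket = ln(142.5/67.5)/(2π×0.0726×24.2) = 0.06769 K/W
R_perlite board = ln(212.5/142.5)/(2π×0.0576×24.2) = 0.04563 K/W
R_outer film = 1/(h_o·2πr_oL) = 1/(23.7×2π×0.2125×24.2) = 0.001306 K/W
R_total = 0.1147 K/W
Q = ΔT/R_total = 165/0.1147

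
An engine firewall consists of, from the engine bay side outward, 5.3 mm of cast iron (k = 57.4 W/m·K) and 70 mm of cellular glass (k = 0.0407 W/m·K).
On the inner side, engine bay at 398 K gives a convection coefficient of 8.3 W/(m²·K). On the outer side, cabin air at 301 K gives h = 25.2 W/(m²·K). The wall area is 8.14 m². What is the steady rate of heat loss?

Q ≈ 420 W

Treating each layer as a thermal resistance in series:
R_inner film = 1/(h_i·A) = 1/(8.3×8.14) = 0.0148 K/W
R_cast iron = L/(kA) = 0.0053/(57.4×8.14) = 1.134×10^-5 K/W
R_cellular glass = L/(kA) = 0.07/(0.0407×8.14) = 0.2113 K/W
R_outer film = 1/(h_o·A) = 1/(25.2×8.14) = 0.004875 K/W
R_total = 0.231 K/W
Q = ΔT / R_total = 97 / 0.231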